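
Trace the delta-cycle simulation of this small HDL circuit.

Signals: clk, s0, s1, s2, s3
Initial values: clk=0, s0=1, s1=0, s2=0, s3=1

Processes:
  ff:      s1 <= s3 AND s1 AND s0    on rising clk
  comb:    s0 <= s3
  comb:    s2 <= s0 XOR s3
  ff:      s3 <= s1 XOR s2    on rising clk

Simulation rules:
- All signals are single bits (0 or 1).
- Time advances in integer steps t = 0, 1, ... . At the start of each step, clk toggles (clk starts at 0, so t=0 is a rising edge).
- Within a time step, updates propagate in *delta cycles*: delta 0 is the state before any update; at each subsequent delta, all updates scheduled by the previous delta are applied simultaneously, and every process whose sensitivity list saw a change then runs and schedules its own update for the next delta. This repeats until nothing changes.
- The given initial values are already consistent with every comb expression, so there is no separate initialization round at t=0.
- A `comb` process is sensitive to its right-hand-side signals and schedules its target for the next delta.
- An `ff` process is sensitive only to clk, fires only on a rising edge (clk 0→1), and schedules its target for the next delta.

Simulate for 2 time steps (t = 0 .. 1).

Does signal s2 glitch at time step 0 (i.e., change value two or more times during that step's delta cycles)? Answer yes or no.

yes

t0.Δ0 s3=1 s2=0 s0=1 s1=0 clk=0
t0.Δ1 s3=1 s2=0 s0=1 s1=0 clk=1
t0.Δ2 s3=0 s2=0 s0=1 s1=0 clk=1
t0.Δ3 s3=0 s2=1 s0=0 s1=0 clk=1
t0.Δ4 s3=0 s2=0 s0=0 s1=0 clk=1
t1.Δ0 s3=0 s2=0 s0=0 s1=0 clk=1
t1.Δ1 s3=0 s2=0 s0=0 s1=0 clk=0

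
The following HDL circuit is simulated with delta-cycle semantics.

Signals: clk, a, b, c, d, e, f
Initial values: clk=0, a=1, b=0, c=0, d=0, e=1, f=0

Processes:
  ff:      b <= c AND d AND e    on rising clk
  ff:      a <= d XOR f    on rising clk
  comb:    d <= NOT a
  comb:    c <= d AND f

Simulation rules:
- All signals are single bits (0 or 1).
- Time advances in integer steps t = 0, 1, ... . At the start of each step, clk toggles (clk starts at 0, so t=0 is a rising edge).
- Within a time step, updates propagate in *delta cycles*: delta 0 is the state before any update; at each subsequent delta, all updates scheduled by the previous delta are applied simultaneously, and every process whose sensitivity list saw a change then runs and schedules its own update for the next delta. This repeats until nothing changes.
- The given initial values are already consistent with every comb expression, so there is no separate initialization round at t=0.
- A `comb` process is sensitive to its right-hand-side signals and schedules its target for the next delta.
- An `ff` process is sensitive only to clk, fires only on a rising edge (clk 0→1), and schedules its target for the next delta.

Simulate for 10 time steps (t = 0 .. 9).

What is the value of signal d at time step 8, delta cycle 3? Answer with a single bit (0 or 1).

t=0 Δ0: a=1 f=0 clk=0 b=0 d=0 c=0 e=1
  Δ1: clk:0→1
  Δ2: a:1→0
  Δ3: d:0→1
  (3Δ to stable)
t=1 Δ0: a=0 f=0 clk=1 b=0 d=1 c=0 e=1
  Δ1: clk:1→0
  (1Δ to stable)
t=2 Δ0: a=0 f=0 clk=0 b=0 d=1 c=0 e=1
  Δ1: clk:0→1
  Δ2: a:0→1
  Δ3: d:1→0
  (3Δ to stable)
t=3 Δ0: a=1 f=0 clk=1 b=0 d=0 c=0 e=1
  Δ1: clk:1→0
  (1Δ to stable)
t=4 Δ0: a=1 f=0 clk=0 b=0 d=0 c=0 e=1
  Δ1: clk:0→1
  Δ2: a:1→0
  Δ3: d:0→1
  (3Δ to stable)
t=5 Δ0: a=0 f=0 clk=1 b=0 d=1 c=0 e=1
  Δ1: clk:1→0
  (1Δ to stable)
t=6 Δ0: a=0 f=0 clk=0 b=0 d=1 c=0 e=1
  Δ1: clk:0→1
  Δ2: a:0→1
  Δ3: d:1→0
  (3Δ to stable)
t=7 Δ0: a=1 f=0 clk=1 b=0 d=0 c=0 e=1
  Δ1: clk:1→0
  (1Δ to stable)
t=8 Δ0: a=1 f=0 clk=0 b=0 d=0 c=0 e=1
  Δ1: clk:0→1
  Δ2: a:1→0
  Δ3: d:0→1
  (3Δ to stable)
t=9 Δ0: a=0 f=0 clk=1 b=0 d=1 c=0 e=1
  Δ1: clk:1→0
  (1Δ to stable)

1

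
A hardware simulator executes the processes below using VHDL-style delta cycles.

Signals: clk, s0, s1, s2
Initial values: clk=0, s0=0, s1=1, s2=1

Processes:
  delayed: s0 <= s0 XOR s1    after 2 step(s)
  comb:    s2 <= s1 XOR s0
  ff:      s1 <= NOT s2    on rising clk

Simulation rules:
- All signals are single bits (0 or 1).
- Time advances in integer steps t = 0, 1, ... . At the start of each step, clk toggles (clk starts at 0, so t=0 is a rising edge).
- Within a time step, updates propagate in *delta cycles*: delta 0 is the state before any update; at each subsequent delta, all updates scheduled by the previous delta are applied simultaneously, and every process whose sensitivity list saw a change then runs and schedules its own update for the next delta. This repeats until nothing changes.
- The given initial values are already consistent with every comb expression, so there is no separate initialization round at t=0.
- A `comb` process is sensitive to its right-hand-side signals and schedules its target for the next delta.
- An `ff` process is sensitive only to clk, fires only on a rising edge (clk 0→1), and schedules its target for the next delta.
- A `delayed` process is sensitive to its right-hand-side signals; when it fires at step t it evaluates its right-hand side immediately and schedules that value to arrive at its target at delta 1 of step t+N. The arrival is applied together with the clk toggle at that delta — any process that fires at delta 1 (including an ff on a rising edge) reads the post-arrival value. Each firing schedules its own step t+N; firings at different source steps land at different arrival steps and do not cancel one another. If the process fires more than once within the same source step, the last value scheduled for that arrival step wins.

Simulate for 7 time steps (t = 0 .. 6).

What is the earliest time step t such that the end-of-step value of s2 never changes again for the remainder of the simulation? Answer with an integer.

[bits: s2,s0,s1,clk]
t=0: Δ0=1010 Δ1=1011 Δ2=1001 Δ3=0001 | 3Δ
t=1: Δ0=0001 Δ1=0000 | 1Δ
t=2: Δ0=0000 Δ1=0001 Δ2=0011 Δ3=1011 | 3Δ
t=3: Δ0=1011 Δ1=1010 | 1Δ
t=4: Δ0=1010 Δ1=1111 Δ2=0101 Δ3=1101 | 3Δ
t=5: Δ0=1101 Δ1=1100 | 1Δ
t=6: Δ0=1100 Δ1=1101 | 1Δ

2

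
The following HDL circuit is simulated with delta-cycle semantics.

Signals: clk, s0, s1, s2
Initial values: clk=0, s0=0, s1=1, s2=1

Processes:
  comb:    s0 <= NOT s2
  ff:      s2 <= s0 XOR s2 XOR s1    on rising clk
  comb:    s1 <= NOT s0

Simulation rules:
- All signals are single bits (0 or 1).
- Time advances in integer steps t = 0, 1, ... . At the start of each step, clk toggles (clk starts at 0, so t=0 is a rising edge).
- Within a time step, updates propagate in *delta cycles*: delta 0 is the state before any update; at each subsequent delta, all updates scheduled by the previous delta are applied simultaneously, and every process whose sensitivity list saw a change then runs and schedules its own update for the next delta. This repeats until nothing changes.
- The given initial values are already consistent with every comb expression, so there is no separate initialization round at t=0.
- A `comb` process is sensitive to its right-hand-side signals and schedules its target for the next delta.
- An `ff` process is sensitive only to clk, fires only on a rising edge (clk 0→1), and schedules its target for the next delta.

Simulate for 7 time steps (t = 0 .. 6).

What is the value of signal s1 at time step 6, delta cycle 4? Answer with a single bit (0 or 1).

1

t0.Δ0 clk=0 s0=0 s2=1 s1=1
t0.Δ1 clk=1 s0=0 s2=1 s1=1
t0.Δ2 clk=1 s0=0 s2=0 s1=1
t0.Δ3 clk=1 s0=1 s2=0 s1=1
t0.Δ4 clk=1 s0=1 s2=0 s1=0
t1.Δ0 clk=1 s0=1 s2=0 s1=0
t1.Δ1 clk=0 s0=1 s2=0 s1=0
t2.Δ0 clk=0 s0=1 s2=0 s1=0
t2.Δ1 clk=1 s0=1 s2=0 s1=0
t2.Δ2 clk=1 s0=1 s2=1 s1=0
t2.Δ3 clk=1 s0=0 s2=1 s1=0
t2.Δ4 clk=1 s0=0 s2=1 s1=1
t3.Δ0 clk=1 s0=0 s2=1 s1=1
t3.Δ1 clk=0 s0=0 s2=1 s1=1
t4.Δ0 clk=0 s0=0 s2=1 s1=1
t4.Δ1 clk=1 s0=0 s2=1 s1=1
t4.Δ2 clk=1 s0=0 s2=0 s1=1
t4.Δ3 clk=1 s0=1 s2=0 s1=1
t4.Δ4 clk=1 s0=1 s2=0 s1=0
t5.Δ0 clk=1 s0=1 s2=0 s1=0
t5.Δ1 clk=0 s0=1 s2=0 s1=0
t6.Δ0 clk=0 s0=1 s2=0 s1=0
t6.Δ1 clk=1 s0=1 s2=0 s1=0
t6.Δ2 clk=1 s0=1 s2=1 s1=0
t6.Δ3 clk=1 s0=0 s2=1 s1=0
t6.Δ4 clk=1 s0=0 s2=1 s1=1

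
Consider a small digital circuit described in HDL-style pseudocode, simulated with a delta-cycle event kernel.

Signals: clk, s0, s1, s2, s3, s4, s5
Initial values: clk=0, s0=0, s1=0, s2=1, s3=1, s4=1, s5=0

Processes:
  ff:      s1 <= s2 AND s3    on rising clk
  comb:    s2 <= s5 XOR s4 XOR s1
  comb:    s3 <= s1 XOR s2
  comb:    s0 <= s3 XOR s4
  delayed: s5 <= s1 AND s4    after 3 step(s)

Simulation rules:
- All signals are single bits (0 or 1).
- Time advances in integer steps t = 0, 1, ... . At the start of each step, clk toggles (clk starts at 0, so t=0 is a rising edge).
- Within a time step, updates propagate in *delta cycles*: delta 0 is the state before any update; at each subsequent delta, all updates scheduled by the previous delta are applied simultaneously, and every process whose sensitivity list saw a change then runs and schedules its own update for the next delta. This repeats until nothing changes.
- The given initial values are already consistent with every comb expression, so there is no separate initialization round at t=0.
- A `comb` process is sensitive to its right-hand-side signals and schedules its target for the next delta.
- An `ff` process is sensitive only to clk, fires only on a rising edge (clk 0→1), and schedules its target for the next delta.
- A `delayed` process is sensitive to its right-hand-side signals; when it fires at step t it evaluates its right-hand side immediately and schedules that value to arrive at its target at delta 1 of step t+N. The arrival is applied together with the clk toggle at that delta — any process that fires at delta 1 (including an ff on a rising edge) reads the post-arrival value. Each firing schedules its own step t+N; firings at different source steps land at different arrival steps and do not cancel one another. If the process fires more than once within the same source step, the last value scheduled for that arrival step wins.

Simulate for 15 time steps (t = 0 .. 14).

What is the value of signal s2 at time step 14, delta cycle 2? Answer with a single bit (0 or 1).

t=0 Δ0: s3=1 s5=0 s2=1 s4=1 s0=0 s1=0 clk=0
  Δ1: clk:0→1
  Δ2: s1:0→1
  Δ3: s3:1→0, s2:1→0
  Δ4: s3:0→1, s0:0→1
  Δ5: s0:1→0
  (5Δ to stable)
t=1 Δ0: s3=1 s5=0 s2=0 s4=1 s0=0 s1=1 clk=1
  Δ1: clk:1→0
  (1Δ to stable)
t=2 Δ0: s3=1 s5=0 s2=0 s4=1 s0=0 s1=1 clk=0
  Δ1: clk:0→1
  Δ2: s1:1→0
  Δ3: s3:1→0, s2:0→1
  Δ4: s3:0→1, s0:0→1
  Δ5: s0:1→0
  (5Δ to stable)
t=3 Δ0: s3=1 s5=0 s2=1 s4=1 s0=0 s1=0 clk=1
  Δ1: s5:0→1, clk:1→0
  Δ2: s2:1→0
  Δ3: s3:1→0
  Δ4: s0:0→1
  (4Δ to stable)
t=4 Δ0: s3=0 s5=1 s2=0 s4=1 s0=1 s1=0 clk=0
  Δ1: clk:0→1
  (1Δ to stable)
t=5 Δ0: s3=0 s5=1 s2=0 s4=1 s0=1 s1=0 clk=1
  Δ1: s5:1→0, clk:1→0
  Δ2: s2:0→1
  Δ3: s3:0→1
  Δ4: s0:1→0
  (4Δ to stable)
t=6 Δ0: s3=1 s5=0 s2=1 s4=1 s0=0 s1=0 clk=0
  Δ1: clk:0→1
  Δ2: s1:0→1
  Δ3: s3:1→0, s2:1→0
  Δ4: s3:0→1, s0:0→1
  Δ5: s0:1→0
  (5Δ to stable)
t=7 Δ0: s3=1 s5=0 s2=0 s4=1 s0=0 s1=1 clk=1
  Δ1: clk:1→0
  (1Δ to stable)
t=8 Δ0: s3=1 s5=0 s2=0 s4=1 s0=0 s1=1 clk=0
  Δ1: clk:0→1
  Δ2: s1:1→0
  Δ3: s3:1→0, s2:0→1
  Δ4: s3:0→1, s0:0→1
  Δ5: s0:1→0
  (5Δ to stable)
t=9 Δ0: s3=1 s5=0 s2=1 s4=1 s0=0 s1=0 clk=1
  Δ1: s5:0→1, clk:1→0
  Δ2: s2:1→0
  Δ3: s3:1→0
  Δ4: s0:0→1
  (4Δ to stable)
t=10 Δ0: s3=0 s5=1 s2=0 s4=1 s0=1 s1=0 clk=0
  Δ1: clk:0→1
  (1Δ to stable)
t=11 Δ0: s3=0 s5=1 s2=0 s4=1 s0=1 s1=0 clk=1
  Δ1: s5:1→0, clk:1→0
  Δ2: s2:0→1
  Δ3: s3:0→1
  Δ4: s0:1→0
  (4Δ to stable)
t=12 Δ0: s3=1 s5=0 s2=1 s4=1 s0=0 s1=0 clk=0
  Δ1: clk:0→1
  Δ2: s1:0→1
  Δ3: s3:1→0, s2:1→0
  Δ4: s3:0→1, s0:0→1
  Δ5: s0:1→0
  (5Δ to stable)
t=13 Δ0: s3=1 s5=0 s2=0 s4=1 s0=0 s1=1 clk=1
  Δ1: clk:1→0
  (1Δ to stable)
t=14 Δ0: s3=1 s5=0 s2=0 s4=1 s0=0 s1=1 clk=0
  Δ1: clk:0→1
  Δ2: s1:1→0
  Δ3: s3:1→0, s2:0→1
  Δ4: s3:0→1, s0:0→1
  Δ5: s0:1→0
  (5Δ to stable)

0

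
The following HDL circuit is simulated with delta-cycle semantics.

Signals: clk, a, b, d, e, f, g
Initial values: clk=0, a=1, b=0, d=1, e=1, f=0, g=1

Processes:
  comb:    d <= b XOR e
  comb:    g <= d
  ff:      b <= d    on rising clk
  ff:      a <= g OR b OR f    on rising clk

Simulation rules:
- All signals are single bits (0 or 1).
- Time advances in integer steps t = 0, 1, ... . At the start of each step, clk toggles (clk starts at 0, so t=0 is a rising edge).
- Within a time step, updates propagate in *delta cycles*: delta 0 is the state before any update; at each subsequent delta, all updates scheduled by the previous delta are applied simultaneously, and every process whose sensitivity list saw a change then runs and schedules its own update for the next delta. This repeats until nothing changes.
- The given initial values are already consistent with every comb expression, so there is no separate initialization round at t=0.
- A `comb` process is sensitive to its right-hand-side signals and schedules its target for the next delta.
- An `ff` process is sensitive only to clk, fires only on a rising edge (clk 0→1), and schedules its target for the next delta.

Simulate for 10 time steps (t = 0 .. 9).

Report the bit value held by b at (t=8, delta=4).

t0.Δ0 g=1 a=1 f=0 d=1 b=0 clk=0 e=1
t0.Δ1 g=1 a=1 f=0 d=1 b=0 clk=1 e=1
t0.Δ2 g=1 a=1 f=0 d=1 b=1 clk=1 e=1
t0.Δ3 g=1 a=1 f=0 d=0 b=1 clk=1 e=1
t0.Δ4 g=0 a=1 f=0 d=0 b=1 clk=1 e=1
t1.Δ0 g=0 a=1 f=0 d=0 b=1 clk=1 e=1
t1.Δ1 g=0 a=1 f=0 d=0 b=1 clk=0 e=1
t2.Δ0 g=0 a=1 f=0 d=0 b=1 clk=0 e=1
t2.Δ1 g=0 a=1 f=0 d=0 b=1 clk=1 e=1
t2.Δ2 g=0 a=1 f=0 d=0 b=0 clk=1 e=1
t2.Δ3 g=0 a=1 f=0 d=1 b=0 clk=1 e=1
t2.Δ4 g=1 a=1 f=0 d=1 b=0 clk=1 e=1
t3.Δ0 g=1 a=1 f=0 d=1 b=0 clk=1 e=1
t3.Δ1 g=1 a=1 f=0 d=1 b=0 clk=0 e=1
t4.Δ0 g=1 a=1 f=0 d=1 b=0 clk=0 e=1
t4.Δ1 g=1 a=1 f=0 d=1 b=0 clk=1 e=1
t4.Δ2 g=1 a=1 f=0 d=1 b=1 clk=1 e=1
t4.Δ3 g=1 a=1 f=0 d=0 b=1 clk=1 e=1
t4.Δ4 g=0 a=1 f=0 d=0 b=1 clk=1 e=1
t5.Δ0 g=0 a=1 f=0 d=0 b=1 clk=1 e=1
t5.Δ1 g=0 a=1 f=0 d=0 b=1 clk=0 e=1
t6.Δ0 g=0 a=1 f=0 d=0 b=1 clk=0 e=1
t6.Δ1 g=0 a=1 f=0 d=0 b=1 clk=1 e=1
t6.Δ2 g=0 a=1 f=0 d=0 b=0 clk=1 e=1
t6.Δ3 g=0 a=1 f=0 d=1 b=0 clk=1 e=1
t6.Δ4 g=1 a=1 f=0 d=1 b=0 clk=1 e=1
t7.Δ0 g=1 a=1 f=0 d=1 b=0 clk=1 e=1
t7.Δ1 g=1 a=1 f=0 d=1 b=0 clk=0 e=1
t8.Δ0 g=1 a=1 f=0 d=1 b=0 clk=0 e=1
t8.Δ1 g=1 a=1 f=0 d=1 b=0 clk=1 e=1
t8.Δ2 g=1 a=1 f=0 d=1 b=1 clk=1 e=1
t8.Δ3 g=1 a=1 f=0 d=0 b=1 clk=1 e=1
t8.Δ4 g=0 a=1 f=0 d=0 b=1 clk=1 e=1
t9.Δ0 g=0 a=1 f=0 d=0 b=1 clk=1 e=1
t9.Δ1 g=0 a=1 f=0 d=0 b=1 clk=0 e=1

1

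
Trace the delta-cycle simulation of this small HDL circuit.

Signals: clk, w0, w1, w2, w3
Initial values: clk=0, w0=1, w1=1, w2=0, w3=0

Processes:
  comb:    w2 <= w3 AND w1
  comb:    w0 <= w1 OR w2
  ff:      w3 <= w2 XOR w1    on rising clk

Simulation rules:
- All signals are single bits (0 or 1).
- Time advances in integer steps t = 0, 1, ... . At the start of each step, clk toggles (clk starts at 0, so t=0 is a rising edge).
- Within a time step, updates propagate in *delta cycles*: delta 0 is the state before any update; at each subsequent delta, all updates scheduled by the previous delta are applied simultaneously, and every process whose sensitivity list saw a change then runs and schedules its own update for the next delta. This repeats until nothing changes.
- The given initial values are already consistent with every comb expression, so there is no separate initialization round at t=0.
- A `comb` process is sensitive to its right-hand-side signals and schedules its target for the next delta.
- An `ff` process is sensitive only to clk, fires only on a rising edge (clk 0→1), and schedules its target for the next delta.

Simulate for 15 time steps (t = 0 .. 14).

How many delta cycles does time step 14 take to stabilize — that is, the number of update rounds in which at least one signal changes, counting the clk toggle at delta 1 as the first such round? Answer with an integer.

t0.Δ0 w2=0 clk=0 w0=1 w3=0 w1=1
t0.Δ1 w2=0 clk=1 w0=1 w3=0 w1=1
t0.Δ2 w2=0 clk=1 w0=1 w3=1 w1=1
t0.Δ3 w2=1 clk=1 w0=1 w3=1 w1=1
t1.Δ0 w2=1 clk=1 w0=1 w3=1 w1=1
t1.Δ1 w2=1 clk=0 w0=1 w3=1 w1=1
t2.Δ0 w2=1 clk=0 w0=1 w3=1 w1=1
t2.Δ1 w2=1 clk=1 w0=1 w3=1 w1=1
t2.Δ2 w2=1 clk=1 w0=1 w3=0 w1=1
t2.Δ3 w2=0 clk=1 w0=1 w3=0 w1=1
t3.Δ0 w2=0 clk=1 w0=1 w3=0 w1=1
t3.Δ1 w2=0 clk=0 w0=1 w3=0 w1=1
t4.Δ0 w2=0 clk=0 w0=1 w3=0 w1=1
t4.Δ1 w2=0 clk=1 w0=1 w3=0 w1=1
t4.Δ2 w2=0 clk=1 w0=1 w3=1 w1=1
t4.Δ3 w2=1 clk=1 w0=1 w3=1 w1=1
t5.Δ0 w2=1 clk=1 w0=1 w3=1 w1=1
t5.Δ1 w2=1 clk=0 w0=1 w3=1 w1=1
t6.Δ0 w2=1 clk=0 w0=1 w3=1 w1=1
t6.Δ1 w2=1 clk=1 w0=1 w3=1 w1=1
t6.Δ2 w2=1 clk=1 w0=1 w3=0 w1=1
t6.Δ3 w2=0 clk=1 w0=1 w3=0 w1=1
t7.Δ0 w2=0 clk=1 w0=1 w3=0 w1=1
t7.Δ1 w2=0 clk=0 w0=1 w3=0 w1=1
t8.Δ0 w2=0 clk=0 w0=1 w3=0 w1=1
t8.Δ1 w2=0 clk=1 w0=1 w3=0 w1=1
t8.Δ2 w2=0 clk=1 w0=1 w3=1 w1=1
t8.Δ3 w2=1 clk=1 w0=1 w3=1 w1=1
t9.Δ0 w2=1 clk=1 w0=1 w3=1 w1=1
t9.Δ1 w2=1 clk=0 w0=1 w3=1 w1=1
t10.Δ0 w2=1 clk=0 w0=1 w3=1 w1=1
t10.Δ1 w2=1 clk=1 w0=1 w3=1 w1=1
t10.Δ2 w2=1 clk=1 w0=1 w3=0 w1=1
t10.Δ3 w2=0 clk=1 w0=1 w3=0 w1=1
t11.Δ0 w2=0 clk=1 w0=1 w3=0 w1=1
t11.Δ1 w2=0 clk=0 w0=1 w3=0 w1=1
t12.Δ0 w2=0 clk=0 w0=1 w3=0 w1=1
t12.Δ1 w2=0 clk=1 w0=1 w3=0 w1=1
t12.Δ2 w2=0 clk=1 w0=1 w3=1 w1=1
t12.Δ3 w2=1 clk=1 w0=1 w3=1 w1=1
t13.Δ0 w2=1 clk=1 w0=1 w3=1 w1=1
t13.Δ1 w2=1 clk=0 w0=1 w3=1 w1=1
t14.Δ0 w2=1 clk=0 w0=1 w3=1 w1=1
t14.Δ1 w2=1 clk=1 w0=1 w3=1 w1=1
t14.Δ2 w2=1 clk=1 w0=1 w3=0 w1=1
t14.Δ3 w2=0 clk=1 w0=1 w3=0 w1=1

3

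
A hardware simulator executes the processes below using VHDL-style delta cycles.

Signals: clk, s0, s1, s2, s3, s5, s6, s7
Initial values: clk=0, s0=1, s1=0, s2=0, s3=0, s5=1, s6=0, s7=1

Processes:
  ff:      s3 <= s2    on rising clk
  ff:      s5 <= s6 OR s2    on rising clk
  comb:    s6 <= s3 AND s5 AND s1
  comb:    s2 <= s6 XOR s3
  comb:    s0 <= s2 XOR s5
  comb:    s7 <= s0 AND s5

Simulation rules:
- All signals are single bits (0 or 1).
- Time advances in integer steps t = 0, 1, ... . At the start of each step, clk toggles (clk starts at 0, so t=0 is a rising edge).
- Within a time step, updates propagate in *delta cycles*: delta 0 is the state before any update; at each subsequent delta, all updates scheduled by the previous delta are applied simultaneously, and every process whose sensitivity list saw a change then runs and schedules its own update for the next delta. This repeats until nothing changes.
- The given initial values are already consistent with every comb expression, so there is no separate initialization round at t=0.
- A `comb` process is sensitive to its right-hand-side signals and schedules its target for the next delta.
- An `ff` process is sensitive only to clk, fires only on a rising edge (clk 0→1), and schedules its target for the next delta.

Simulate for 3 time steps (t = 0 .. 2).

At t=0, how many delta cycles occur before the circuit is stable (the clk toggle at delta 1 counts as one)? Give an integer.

3

t0.Δ0 s7=1 s2=0 s6=0 s3=0 s0=1 s5=1 s1=0 clk=0
t0.Δ1 s7=1 s2=0 s6=0 s3=0 s0=1 s5=1 s1=0 clk=1
t0.Δ2 s7=1 s2=0 s6=0 s3=0 s0=1 s5=0 s1=0 clk=1
t0.Δ3 s7=0 s2=0 s6=0 s3=0 s0=0 s5=0 s1=0 clk=1
t1.Δ0 s7=0 s2=0 s6=0 s3=0 s0=0 s5=0 s1=0 clk=1
t1.Δ1 s7=0 s2=0 s6=0 s3=0 s0=0 s5=0 s1=0 clk=0
t2.Δ0 s7=0 s2=0 s6=0 s3=0 s0=0 s5=0 s1=0 clk=0
t2.Δ1 s7=0 s2=0 s6=0 s3=0 s0=0 s5=0 s1=0 clk=1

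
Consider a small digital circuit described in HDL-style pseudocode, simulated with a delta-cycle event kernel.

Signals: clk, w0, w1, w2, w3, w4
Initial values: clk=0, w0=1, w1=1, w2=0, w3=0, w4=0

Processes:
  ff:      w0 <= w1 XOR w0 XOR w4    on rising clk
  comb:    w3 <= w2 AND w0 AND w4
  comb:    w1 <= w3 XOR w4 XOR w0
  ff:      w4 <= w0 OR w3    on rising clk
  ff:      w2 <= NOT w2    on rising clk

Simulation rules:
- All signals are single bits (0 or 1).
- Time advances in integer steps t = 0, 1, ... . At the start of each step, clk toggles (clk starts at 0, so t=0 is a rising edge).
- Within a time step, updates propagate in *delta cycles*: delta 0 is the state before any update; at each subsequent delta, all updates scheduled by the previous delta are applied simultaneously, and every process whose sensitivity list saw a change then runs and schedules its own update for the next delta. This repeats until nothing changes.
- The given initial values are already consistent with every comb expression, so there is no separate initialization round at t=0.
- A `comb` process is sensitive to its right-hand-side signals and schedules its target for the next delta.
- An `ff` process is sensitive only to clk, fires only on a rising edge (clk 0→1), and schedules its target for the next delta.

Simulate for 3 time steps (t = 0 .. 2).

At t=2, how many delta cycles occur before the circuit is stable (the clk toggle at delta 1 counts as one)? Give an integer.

t=0 Δ0: w1=1 clk=0 w4=0 w0=1 w3=0 w2=0
  Δ1: clk:0→1
  Δ2: w4:0→1, w0:1→0, w2:0→1
  (2Δ to stable)
t=1 Δ0: w1=1 clk=1 w4=1 w0=0 w3=0 w2=1
  Δ1: clk:1→0
  (1Δ to stable)
t=2 Δ0: w1=1 clk=0 w4=1 w0=0 w3=0 w2=1
  Δ1: clk:0→1
  Δ2: w4:1→0, w2:1→0
  Δ3: w1:1→0
  (3Δ to stable)

3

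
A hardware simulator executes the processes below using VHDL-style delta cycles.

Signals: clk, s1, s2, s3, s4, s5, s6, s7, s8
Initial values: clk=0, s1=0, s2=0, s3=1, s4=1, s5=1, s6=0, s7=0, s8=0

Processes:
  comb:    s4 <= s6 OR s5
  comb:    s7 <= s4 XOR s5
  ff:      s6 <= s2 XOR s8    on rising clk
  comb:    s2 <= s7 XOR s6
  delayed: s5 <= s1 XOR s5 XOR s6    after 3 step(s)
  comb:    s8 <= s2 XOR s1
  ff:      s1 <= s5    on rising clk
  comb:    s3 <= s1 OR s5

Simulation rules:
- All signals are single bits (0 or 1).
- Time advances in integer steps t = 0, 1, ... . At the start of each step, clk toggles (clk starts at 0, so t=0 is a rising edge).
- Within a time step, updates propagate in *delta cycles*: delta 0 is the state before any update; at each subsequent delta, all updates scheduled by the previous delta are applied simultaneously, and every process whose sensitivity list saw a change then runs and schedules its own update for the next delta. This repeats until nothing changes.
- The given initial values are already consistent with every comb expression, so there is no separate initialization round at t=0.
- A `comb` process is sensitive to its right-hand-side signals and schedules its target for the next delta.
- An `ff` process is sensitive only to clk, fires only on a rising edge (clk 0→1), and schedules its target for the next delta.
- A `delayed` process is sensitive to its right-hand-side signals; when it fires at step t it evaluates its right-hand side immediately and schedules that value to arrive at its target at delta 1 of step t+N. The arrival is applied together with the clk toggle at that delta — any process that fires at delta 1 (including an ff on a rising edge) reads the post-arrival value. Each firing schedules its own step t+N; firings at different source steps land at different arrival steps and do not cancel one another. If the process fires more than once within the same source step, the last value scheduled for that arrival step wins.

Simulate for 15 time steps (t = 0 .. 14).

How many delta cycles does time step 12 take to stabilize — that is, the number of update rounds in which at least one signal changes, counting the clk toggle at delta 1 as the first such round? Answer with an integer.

t0.Δ0 s6=0 s5=1 s7=0 s3=1 s8=0 s4=1 s2=0 clk=0 s1=0
t0.Δ1 s6=0 s5=1 s7=0 s3=1 s8=0 s4=1 s2=0 clk=1 s1=0
t0.Δ2 s6=0 s5=1 s7=0 s3=1 s8=0 s4=1 s2=0 clk=1 s1=1
t0.Δ3 s6=0 s5=1 s7=0 s3=1 s8=1 s4=1 s2=0 clk=1 s1=1
t1.Δ0 s6=0 s5=1 s7=0 s3=1 s8=1 s4=1 s2=0 clk=1 s1=1
t1.Δ1 s6=0 s5=1 s7=0 s3=1 s8=1 s4=1 s2=0 clk=0 s1=1
t2.Δ0 s6=0 s5=1 s7=0 s3=1 s8=1 s4=1 s2=0 clk=0 s1=1
t2.Δ1 s6=0 s5=1 s7=0 s3=1 s8=1 s4=1 s2=0 clk=1 s1=1
t2.Δ2 s6=1 s5=1 s7=0 s3=1 s8=1 s4=1 s2=0 clk=1 s1=1
t2.Δ3 s6=1 s5=1 s7=0 s3=1 s8=1 s4=1 s2=1 clk=1 s1=1
t2.Δ4 s6=1 s5=1 s7=0 s3=1 s8=0 s4=1 s2=1 clk=1 s1=1
t3.Δ0 s6=1 s5=1 s7=0 s3=1 s8=0 s4=1 s2=1 clk=1 s1=1
t3.Δ1 s6=1 s5=0 s7=0 s3=1 s8=0 s4=1 s2=1 clk=0 s1=1
t3.Δ2 s6=1 s5=0 s7=1 s3=1 s8=0 s4=1 s2=1 clk=0 s1=1
t3.Δ3 s6=1 s5=0 s7=1 s3=1 s8=0 s4=1 s2=0 clk=0 s1=1
t3.Δ4 s6=1 s5=0 s7=1 s3=1 s8=1 s4=1 s2=0 clk=0 s1=1
t4.Δ0 s6=1 s5=0 s7=1 s3=1 s8=1 s4=1 s2=0 clk=0 s1=1
t4.Δ1 s6=1 s5=0 s7=1 s3=1 s8=1 s4=1 s2=0 clk=1 s1=1
t4.Δ2 s6=1 s5=0 s7=1 s3=1 s8=1 s4=1 s2=0 clk=1 s1=0
t4.Δ3 s6=1 s5=0 s7=1 s3=0 s8=0 s4=1 s2=0 clk=1 s1=0
t5.Δ0 s6=1 s5=0 s7=1 s3=0 s8=0 s4=1 s2=0 clk=1 s1=0
t5.Δ1 s6=1 s5=1 s7=1 s3=0 s8=0 s4=1 s2=0 clk=0 s1=0
t5.Δ2 s6=1 s5=1 s7=0 s3=1 s8=0 s4=1 s2=0 clk=0 s1=0
t5.Δ3 s6=1 s5=1 s7=0 s3=1 s8=0 s4=1 s2=1 clk=0 s1=0
t5.Δ4 s6=1 s5=1 s7=0 s3=1 s8=1 s4=1 s2=1 clk=0 s1=0
t6.Δ0 s6=1 s5=1 s7=0 s3=1 s8=1 s4=1 s2=1 clk=0 s1=0
t6.Δ1 s6=1 s5=0 s7=0 s3=1 s8=1 s4=1 s2=1 clk=1 s1=0
t6.Δ2 s6=0 s5=0 s7=1 s3=0 s8=1 s4=1 s2=1 clk=1 s1=0
t6.Δ3 s6=0 s5=0 s7=1 s3=0 s8=1 s4=0 s2=1 clk=1 s1=0
t6.Δ4 s6=0 s5=0 s7=0 s3=0 s8=1 s4=0 s2=1 clk=1 s1=0
t6.Δ5 s6=0 s5=0 s7=0 s3=0 s8=1 s4=0 s2=0 clk=1 s1=0
t6.Δ6 s6=0 s5=0 s7=0 s3=0 s8=0 s4=0 s2=0 clk=1 s1=0
t7.Δ0 s6=0 s5=0 s7=0 s3=0 s8=0 s4=0 s2=0 clk=1 s1=0
t7.Δ1 s6=0 s5=1 s7=0 s3=0 s8=0 s4=0 s2=0 clk=0 s1=0
t7.Δ2 s6=0 s5=1 s7=1 s3=1 s8=0 s4=1 s2=0 clk=0 s1=0
t7.Δ3 s6=0 s5=1 s7=0 s3=1 s8=0 s4=1 s2=1 clk=0 s1=0
t7.Δ4 s6=0 s5=1 s7=0 s3=1 s8=1 s4=1 s2=0 clk=0 s1=0
t7.Δ5 s6=0 s5=1 s7=0 s3=1 s8=0 s4=1 s2=0 clk=0 s1=0
t8.Δ0 s6=0 s5=1 s7=0 s3=1 s8=0 s4=1 s2=0 clk=0 s1=0
t8.Δ1 s6=0 s5=0 s7=0 s3=1 s8=0 s4=1 s2=0 clk=1 s1=0
t8.Δ2 s6=0 s5=0 s7=1 s3=0 s8=0 s4=0 s2=0 clk=1 s1=0
t8.Δ3 s6=0 s5=0 s7=0 s3=0 s8=0 s4=0 s2=1 clk=1 s1=0
t8.Δ4 s6=0 s5=0 s7=0 s3=0 s8=1 s4=0 s2=0 clk=1 s1=0
t8.Δ5 s6=0 s5=0 s7=0 s3=0 s8=0 s4=0 s2=0 clk=1 s1=0
t9.Δ0 s6=0 s5=0 s7=0 s3=0 s8=0 s4=0 s2=0 clk=1 s1=0
t9.Δ1 s6=0 s5=0 s7=0 s3=0 s8=0 s4=0 s2=0 clk=0 s1=0
t10.Δ0 s6=0 s5=0 s7=0 s3=0 s8=0 s4=0 s2=0 clk=0 s1=0
t10.Δ1 s6=0 s5=1 s7=0 s3=0 s8=0 s4=0 s2=0 clk=1 s1=0
t10.Δ2 s6=0 s5=1 s7=1 s3=1 s8=0 s4=1 s2=0 clk=1 s1=1
t10.Δ3 s6=0 s5=1 s7=0 s3=1 s8=1 s4=1 s2=1 clk=1 s1=1
t10.Δ4 s6=0 s5=1 s7=0 s3=1 s8=0 s4=1 s2=0 clk=1 s1=1
t10.Δ5 s6=0 s5=1 s7=0 s3=1 s8=1 s4=1 s2=0 clk=1 s1=1
t11.Δ0 s6=0 s5=1 s7=0 s3=1 s8=1 s4=1 s2=0 clk=1 s1=1
t11.Δ1 s6=0 s5=0 s7=0 s3=1 s8=1 s4=1 s2=0 clk=0 s1=1
t11.Δ2 s6=0 s5=0 s7=1 s3=1 s8=1 s4=0 s2=0 clk=0 s1=1
t11.Δ3 s6=0 s5=0 s7=0 s3=1 s8=1 s4=0 s2=1 clk=0 s1=1
t11.Δ4 s6=0 s5=0 s7=0 s3=1 s8=0 s4=0 s2=0 clk=0 s1=1
t11.Δ5 s6=0 s5=0 s7=0 s3=1 s8=1 s4=0 s2=0 clk=0 s1=1
t12.Δ0 s6=0 s5=0 s7=0 s3=1 s8=1 s4=0 s2=0 clk=0 s1=1
t12.Δ1 s6=0 s5=0 s7=0 s3=1 s8=1 s4=0 s2=0 clk=1 s1=1
t12.Δ2 s6=1 s5=0 s7=0 s3=1 s8=1 s4=0 s2=0 clk=1 s1=0
t12.Δ3 s6=1 s5=0 s7=0 s3=0 s8=0 s4=1 s2=1 clk=1 s1=0
t12.Δ4 s6=1 s5=0 s7=1 s3=0 s8=1 s4=1 s2=1 clk=1 s1=0
t12.Δ5 s6=1 s5=0 s7=1 s3=0 s8=1 s4=1 s2=0 clk=1 s1=0
t12.Δ6 s6=1 s5=0 s7=1 s3=0 s8=0 s4=1 s2=0 clk=1 s1=0
t13.Δ0 s6=1 s5=0 s7=1 s3=0 s8=0 s4=1 s2=0 clk=1 s1=0
t13.Δ1 s6=1 s5=0 s7=1 s3=0 s8=0 s4=1 s2=0 clk=0 s1=0
t14.Δ0 s6=1 s5=0 s7=1 s3=0 s8=0 s4=1 s2=0 clk=0 s1=0
t14.Δ1 s6=1 s5=1 s7=1 s3=0 s8=0 s4=1 s2=0 clk=1 s1=0
t14.Δ2 s6=0 s5=1 s7=0 s3=1 s8=0 s4=1 s2=0 clk=1 s1=1
t14.Δ3 s6=0 s5=1 s7=0 s3=1 s8=1 s4=1 s2=0 clk=1 s1=1

6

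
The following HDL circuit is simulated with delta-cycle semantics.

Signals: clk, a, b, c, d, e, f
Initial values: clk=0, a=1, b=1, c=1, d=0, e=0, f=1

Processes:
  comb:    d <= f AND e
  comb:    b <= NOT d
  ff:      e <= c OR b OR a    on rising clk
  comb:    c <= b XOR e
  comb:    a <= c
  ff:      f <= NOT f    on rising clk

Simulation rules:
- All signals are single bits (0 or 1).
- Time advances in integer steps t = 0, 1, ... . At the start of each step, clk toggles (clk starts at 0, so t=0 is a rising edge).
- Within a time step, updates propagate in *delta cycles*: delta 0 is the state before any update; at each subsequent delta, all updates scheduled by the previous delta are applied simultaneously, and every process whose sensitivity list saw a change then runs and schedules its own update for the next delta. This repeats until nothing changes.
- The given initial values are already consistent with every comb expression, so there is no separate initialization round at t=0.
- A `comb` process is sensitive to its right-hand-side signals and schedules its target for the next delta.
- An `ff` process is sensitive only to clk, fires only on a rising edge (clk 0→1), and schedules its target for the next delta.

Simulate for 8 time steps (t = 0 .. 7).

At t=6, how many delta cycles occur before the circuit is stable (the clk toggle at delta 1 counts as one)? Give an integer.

6

t=0 Δ0: a=1 d=0 clk=0 b=1 e=0 f=1 c=1
  Δ1: clk:0→1
  Δ2: e:0→1, f:1→0
  Δ3: c:1→0
  Δ4: a:1→0
  (4Δ to stable)
t=1 Δ0: a=0 d=0 clk=1 b=1 e=1 f=0 c=0
  Δ1: clk:1→0
  (1Δ to stable)
t=2 Δ0: a=0 d=0 clk=0 b=1 e=1 f=0 c=0
  Δ1: clk:0→1
  Δ2: f:0→1
  Δ3: d:0→1
  Δ4: b:1→0
  Δ5: c:0→1
  Δ6: a:0→1
  (6Δ to stable)
t=3 Δ0: a=1 d=1 clk=1 b=0 e=1 f=1 c=1
  Δ1: clk:1→0
  (1Δ to stable)
t=4 Δ0: a=1 d=1 clk=0 b=0 e=1 f=1 c=1
  Δ1: clk:0→1
  Δ2: f:1→0
  Δ3: d:1→0
  Δ4: b:0→1
  Δ5: c:1→0
  Δ6: a:1→0
  (6Δ to stable)
t=5 Δ0: a=0 d=0 clk=1 b=1 e=1 f=0 c=0
  Δ1: clk:1→0
  (1Δ to stable)
t=6 Δ0: a=0 d=0 clk=0 b=1 e=1 f=0 c=0
  Δ1: clk:0→1
  Δ2: f:0→1
  Δ3: d:0→1
  Δ4: b:1→0
  Δ5: c:0→1
  Δ6: a:0→1
  (6Δ to stable)
t=7 Δ0: a=1 d=1 clk=1 b=0 e=1 f=1 c=1
  Δ1: clk:1→0
  (1Δ to stable)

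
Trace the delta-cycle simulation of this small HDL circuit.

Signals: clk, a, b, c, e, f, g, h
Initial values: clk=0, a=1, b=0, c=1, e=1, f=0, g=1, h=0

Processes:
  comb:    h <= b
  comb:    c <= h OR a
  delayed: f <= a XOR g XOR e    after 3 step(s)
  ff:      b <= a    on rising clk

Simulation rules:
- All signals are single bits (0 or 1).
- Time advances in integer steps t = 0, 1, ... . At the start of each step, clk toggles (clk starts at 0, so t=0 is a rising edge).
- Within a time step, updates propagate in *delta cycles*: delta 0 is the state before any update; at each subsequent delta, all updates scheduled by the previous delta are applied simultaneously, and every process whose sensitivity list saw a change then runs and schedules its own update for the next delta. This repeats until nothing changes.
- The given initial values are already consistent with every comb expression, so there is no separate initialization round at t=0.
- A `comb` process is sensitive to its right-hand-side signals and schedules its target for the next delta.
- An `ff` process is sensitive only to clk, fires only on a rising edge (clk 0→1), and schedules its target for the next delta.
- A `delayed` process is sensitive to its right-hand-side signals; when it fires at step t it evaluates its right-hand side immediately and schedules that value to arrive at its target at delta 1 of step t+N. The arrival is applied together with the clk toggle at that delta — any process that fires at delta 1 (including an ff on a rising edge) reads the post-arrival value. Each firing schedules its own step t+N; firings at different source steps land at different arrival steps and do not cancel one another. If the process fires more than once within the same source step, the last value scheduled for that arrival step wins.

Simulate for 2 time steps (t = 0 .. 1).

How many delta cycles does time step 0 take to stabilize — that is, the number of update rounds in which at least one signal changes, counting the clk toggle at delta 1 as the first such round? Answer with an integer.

3

[bits: e,f,c,b,clk,a,g,h]
t=0: Δ0=10100110 Δ1=10101110 Δ2=10111110 Δ3=10111111 | 3Δ
t=1: Δ0=10111111 Δ1=10110111 | 1Δ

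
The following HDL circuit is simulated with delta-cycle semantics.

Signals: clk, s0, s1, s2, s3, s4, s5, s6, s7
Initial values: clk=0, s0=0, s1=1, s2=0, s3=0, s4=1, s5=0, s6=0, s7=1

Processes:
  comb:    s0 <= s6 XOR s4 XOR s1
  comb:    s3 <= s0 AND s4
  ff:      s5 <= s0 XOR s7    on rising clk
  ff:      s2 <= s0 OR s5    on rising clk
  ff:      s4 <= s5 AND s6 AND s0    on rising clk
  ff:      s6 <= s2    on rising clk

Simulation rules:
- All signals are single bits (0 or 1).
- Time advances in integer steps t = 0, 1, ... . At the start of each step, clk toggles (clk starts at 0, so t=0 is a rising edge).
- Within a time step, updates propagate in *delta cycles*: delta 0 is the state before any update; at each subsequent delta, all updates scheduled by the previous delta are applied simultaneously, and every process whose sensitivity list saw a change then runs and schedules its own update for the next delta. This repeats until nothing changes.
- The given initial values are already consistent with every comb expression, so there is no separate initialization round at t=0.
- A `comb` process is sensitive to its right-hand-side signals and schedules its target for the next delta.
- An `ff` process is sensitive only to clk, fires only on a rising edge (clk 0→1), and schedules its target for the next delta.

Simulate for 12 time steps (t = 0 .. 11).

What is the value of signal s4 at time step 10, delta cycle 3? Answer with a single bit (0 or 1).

t=0 Δ0: s4=1 s2=0 s3=0 clk=0 s1=1 s7=1 s0=0 s6=0 s5=0
  Δ1: clk:0→1
  Δ2: s4:1→0, s5:0→1
  Δ3: s0:0→1
  (3Δ to stable)
t=1 Δ0: s4=0 s2=0 s3=0 clk=1 s1=1 s7=1 s0=1 s6=0 s5=1
  Δ1: clk:1→0
  (1Δ to stable)
t=2 Δ0: s4=0 s2=0 s3=0 clk=0 s1=1 s7=1 s0=1 s6=0 s5=1
  Δ1: clk:0→1
  Δ2: s2:0→1, s5:1→0
  (2Δ to stable)
t=3 Δ0: s4=0 s2=1 s3=0 clk=1 s1=1 s7=1 s0=1 s6=0 s5=0
  Δ1: clk:1→0
  (1Δ to stable)
t=4 Δ0: s4=0 s2=1 s3=0 clk=0 s1=1 s7=1 s0=1 s6=0 s5=0
  Δ1: clk:0→1
  Δ2: s6:0→1
  Δ3: s0:1→0
  (3Δ to stable)
t=5 Δ0: s4=0 s2=1 s3=0 clk=1 s1=1 s7=1 s0=0 s6=1 s5=0
  Δ1: clk:1→0
  (1Δ to stable)
t=6 Δ0: s4=0 s2=1 s3=0 clk=0 s1=1 s7=1 s0=0 s6=1 s5=0
  Δ1: clk:0→1
  Δ2: s2:1→0, s5:0→1
  (2Δ to stable)
t=7 Δ0: s4=0 s2=0 s3=0 clk=1 s1=1 s7=1 s0=0 s6=1 s5=1
  Δ1: clk:1→0
  (1Δ to stable)
t=8 Δ0: s4=0 s2=0 s3=0 clk=0 s1=1 s7=1 s0=0 s6=1 s5=1
  Δ1: clk:0→1
  Δ2: s2:0→1, s6:1→0
  Δ3: s0:0→1
  (3Δ to stable)
t=9 Δ0: s4=0 s2=1 s3=0 clk=1 s1=1 s7=1 s0=1 s6=0 s5=1
  Δ1: clk:1→0
  (1Δ to stable)
t=10 Δ0: s4=0 s2=1 s3=0 clk=0 s1=1 s7=1 s0=1 s6=0 s5=1
  Δ1: clk:0→1
  Δ2: s6:0→1, s5:1→0
  Δ3: s0:1→0
  (3Δ to stable)
t=11 Δ0: s4=0 s2=1 s3=0 clk=1 s1=1 s7=1 s0=0 s6=1 s5=0
  Δ1: clk:1→0
  (1Δ to stable)

0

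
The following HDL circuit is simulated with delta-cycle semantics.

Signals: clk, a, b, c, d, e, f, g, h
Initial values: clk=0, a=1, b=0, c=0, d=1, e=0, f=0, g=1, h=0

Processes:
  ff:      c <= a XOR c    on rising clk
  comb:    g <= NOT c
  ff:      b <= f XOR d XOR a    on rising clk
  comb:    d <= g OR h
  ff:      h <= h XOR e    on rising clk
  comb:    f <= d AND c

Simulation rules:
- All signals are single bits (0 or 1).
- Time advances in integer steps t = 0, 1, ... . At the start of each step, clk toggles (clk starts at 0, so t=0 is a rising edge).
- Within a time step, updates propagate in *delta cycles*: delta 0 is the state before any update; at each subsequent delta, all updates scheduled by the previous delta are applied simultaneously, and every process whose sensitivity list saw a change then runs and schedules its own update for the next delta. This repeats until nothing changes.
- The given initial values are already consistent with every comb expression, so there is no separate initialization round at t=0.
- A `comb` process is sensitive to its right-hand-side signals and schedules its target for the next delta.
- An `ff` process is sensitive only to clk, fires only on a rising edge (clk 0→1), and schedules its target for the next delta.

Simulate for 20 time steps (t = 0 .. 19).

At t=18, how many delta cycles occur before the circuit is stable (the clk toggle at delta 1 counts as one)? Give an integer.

4

[bits: h,c,clk,g,b,f,d,e,a]
t=0: Δ0=000100101 Δ1=001100101 Δ2=011100101 Δ3=011001101 Δ4=011001001 Δ5=011000001 | 5Δ
t=1: Δ0=011000001 Δ1=010000001 | 1Δ
t=2: Δ0=010000001 Δ1=011000001 Δ2=001010001 Δ3=001110001 Δ4=001110101 | 4Δ
t=3: Δ0=001110101 Δ1=000110101 | 1Δ
t=4: Δ0=000110101 Δ1=001110101 Δ2=011100101 Δ3=011001101 Δ4=011001001 Δ5=011000001 | 5Δ
t=5: Δ0=011000001 Δ1=010000001 | 1Δ
t=6: Δ0=010000001 Δ1=011000001 Δ2=001010001 Δ3=001110001 Δ4=001110101 | 4Δ
t=7: Δ0=001110101 Δ1=000110101 | 1Δ
t=8: Δ0=000110101 Δ1=001110101 Δ2=011100101 Δ3=011001101 Δ4=011001001 Δ5=011000001 | 5Δ
t=9: Δ0=011000001 Δ1=010000001 | 1Δ
t=10: Δ0=010000001 Δ1=011000001 Δ2=001010001 Δ3=001110001 Δ4=001110101 | 4Δ
t=11: Δ0=001110101 Δ1=000110101 | 1Δ
t=12: Δ0=000110101 Δ1=001110101 Δ2=011100101 Δ3=011001101 Δ4=011001001 Δ5=011000001 | 5Δ
t=13: Δ0=011000001 Δ1=010000001 | 1Δ
t=14: Δ0=010000001 Δ1=011000001 Δ2=001010001 Δ3=001110001 Δ4=001110101 | 4Δ
t=15: Δ0=001110101 Δ1=000110101 | 1Δ
t=16: Δ0=000110101 Δ1=001110101 Δ2=011100101 Δ3=011001101 Δ4=011001001 Δ5=011000001 | 5Δ
t=17: Δ0=011000001 Δ1=010000001 | 1Δ
t=18: Δ0=010000001 Δ1=011000001 Δ2=001010001 Δ3=001110001 Δ4=001110101 | 4Δ
t=19: Δ0=001110101 Δ1=000110101 | 1Δ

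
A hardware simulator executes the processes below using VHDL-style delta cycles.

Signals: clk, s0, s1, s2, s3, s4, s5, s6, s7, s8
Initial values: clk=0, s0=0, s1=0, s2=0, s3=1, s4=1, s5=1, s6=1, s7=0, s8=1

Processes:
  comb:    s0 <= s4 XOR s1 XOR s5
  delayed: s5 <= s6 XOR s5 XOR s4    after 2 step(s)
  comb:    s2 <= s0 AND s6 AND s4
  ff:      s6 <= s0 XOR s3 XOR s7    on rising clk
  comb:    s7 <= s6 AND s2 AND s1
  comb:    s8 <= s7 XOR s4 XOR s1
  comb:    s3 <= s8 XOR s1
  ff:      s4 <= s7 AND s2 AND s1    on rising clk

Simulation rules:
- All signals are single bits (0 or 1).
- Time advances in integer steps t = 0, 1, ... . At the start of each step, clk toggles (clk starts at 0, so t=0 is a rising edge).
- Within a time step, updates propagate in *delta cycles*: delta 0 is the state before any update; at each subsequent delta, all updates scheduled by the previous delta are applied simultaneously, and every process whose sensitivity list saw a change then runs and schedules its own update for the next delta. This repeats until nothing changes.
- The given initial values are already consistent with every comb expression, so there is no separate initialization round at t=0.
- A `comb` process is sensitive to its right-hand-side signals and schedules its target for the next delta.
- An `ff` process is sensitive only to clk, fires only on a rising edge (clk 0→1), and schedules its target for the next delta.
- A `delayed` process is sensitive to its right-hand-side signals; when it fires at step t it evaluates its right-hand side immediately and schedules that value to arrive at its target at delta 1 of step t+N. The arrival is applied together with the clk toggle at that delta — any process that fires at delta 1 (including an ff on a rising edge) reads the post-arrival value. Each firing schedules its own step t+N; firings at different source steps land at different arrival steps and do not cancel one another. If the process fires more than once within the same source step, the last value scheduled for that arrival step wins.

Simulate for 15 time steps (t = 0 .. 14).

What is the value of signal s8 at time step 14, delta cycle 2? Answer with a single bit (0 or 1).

0

[bits: clk,s5,s2,s6,s0,s7,s3,s1,s8,s4]
t=0: Δ0=0101001011 Δ1=1101001011 Δ2=1101001010 Δ3=1101101000 Δ4=1101100000 | 4Δ
t=1: Δ0=1101100000 Δ1=0101100000 | 1Δ
t=2: Δ0=0101100000 Δ1=1001100000 Δ2=1001000000 | 2Δ
t=3: Δ0=1001000000 Δ1=0001000000 | 1Δ
t=4: Δ0=0001000000 Δ1=1101000000 Δ2=1100100000 | 2Δ
t=5: Δ0=1100100000 Δ1=0100100000 | 1Δ
t=6: Δ0=0100100000 Δ1=1100100000 Δ2=1101100000 | 2Δ
t=7: Δ0=1101100000 Δ1=0101100000 | 1Δ
t=8: Δ0=0101100000 Δ1=1001100000 Δ2=1001000000 | 2Δ
t=9: Δ0=1001000000 Δ1=0001000000 | 1Δ
t=10: Δ0=0001000000 Δ1=1101000000 Δ2=1100100000 | 2Δ
t=11: Δ0=1100100000 Δ1=0100100000 | 1Δ
t=12: Δ0=0100100000 Δ1=1100100000 Δ2=1101100000 | 2Δ
t=13: Δ0=1101100000 Δ1=0101100000 | 1Δ
t=14: Δ0=0101100000 Δ1=1001100000 Δ2=1001000000 | 2Δ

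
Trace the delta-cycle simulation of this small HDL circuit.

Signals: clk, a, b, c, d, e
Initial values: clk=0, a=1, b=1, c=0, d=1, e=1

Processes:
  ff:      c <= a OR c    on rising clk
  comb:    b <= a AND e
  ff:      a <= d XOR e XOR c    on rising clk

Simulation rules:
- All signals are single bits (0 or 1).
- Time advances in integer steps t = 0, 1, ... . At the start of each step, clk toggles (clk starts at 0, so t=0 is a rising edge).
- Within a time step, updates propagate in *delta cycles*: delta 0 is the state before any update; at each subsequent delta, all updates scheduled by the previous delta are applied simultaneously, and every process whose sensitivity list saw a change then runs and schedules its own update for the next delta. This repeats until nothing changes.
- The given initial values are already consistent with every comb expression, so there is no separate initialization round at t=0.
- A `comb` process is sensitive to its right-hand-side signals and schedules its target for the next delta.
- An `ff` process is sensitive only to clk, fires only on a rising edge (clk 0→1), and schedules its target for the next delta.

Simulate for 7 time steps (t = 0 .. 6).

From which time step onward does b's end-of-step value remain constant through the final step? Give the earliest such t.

[bits: e,b,clk,c,a,d]
t=0: Δ0=110011 Δ1=111011 Δ2=111101 Δ3=101101 | 3Δ
t=1: Δ0=101101 Δ1=100101 | 1Δ
t=2: Δ0=100101 Δ1=101101 Δ2=101111 Δ3=111111 | 3Δ
t=3: Δ0=111111 Δ1=110111 | 1Δ
t=4: Δ0=110111 Δ1=111111 | 1Δ
t=5: Δ0=111111 Δ1=110111 | 1Δ
t=6: Δ0=110111 Δ1=111111 | 1Δ

2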